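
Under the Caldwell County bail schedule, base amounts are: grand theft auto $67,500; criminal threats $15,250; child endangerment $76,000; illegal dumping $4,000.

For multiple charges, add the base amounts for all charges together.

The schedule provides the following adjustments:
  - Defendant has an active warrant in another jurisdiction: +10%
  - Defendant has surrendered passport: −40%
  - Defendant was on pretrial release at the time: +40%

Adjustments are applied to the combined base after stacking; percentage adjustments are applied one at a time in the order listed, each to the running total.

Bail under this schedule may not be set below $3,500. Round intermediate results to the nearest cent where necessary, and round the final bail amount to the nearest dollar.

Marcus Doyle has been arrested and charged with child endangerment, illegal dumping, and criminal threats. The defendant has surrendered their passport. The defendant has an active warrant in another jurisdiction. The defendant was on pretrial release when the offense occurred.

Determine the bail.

$88,011

Base amounts from the schedule: child endangerment $76,000; illegal dumping $4,000; criminal threats $15,250.
Stacking rule: sum of all bases. $76,000 + $4,000 + $15,250 = $95,250.
Defendant has an active warrant in another jurisdiction (+10%): $95,250 × 1.1 = $104,775.
Defendant has surrendered passport (−40%): $104,775 × 0.6 = $62,865.
Defendant was on pretrial release at the time (+40%): $62,865 × 1.4 = $88,011.
$88,011 is at or above the $3,500 minimum.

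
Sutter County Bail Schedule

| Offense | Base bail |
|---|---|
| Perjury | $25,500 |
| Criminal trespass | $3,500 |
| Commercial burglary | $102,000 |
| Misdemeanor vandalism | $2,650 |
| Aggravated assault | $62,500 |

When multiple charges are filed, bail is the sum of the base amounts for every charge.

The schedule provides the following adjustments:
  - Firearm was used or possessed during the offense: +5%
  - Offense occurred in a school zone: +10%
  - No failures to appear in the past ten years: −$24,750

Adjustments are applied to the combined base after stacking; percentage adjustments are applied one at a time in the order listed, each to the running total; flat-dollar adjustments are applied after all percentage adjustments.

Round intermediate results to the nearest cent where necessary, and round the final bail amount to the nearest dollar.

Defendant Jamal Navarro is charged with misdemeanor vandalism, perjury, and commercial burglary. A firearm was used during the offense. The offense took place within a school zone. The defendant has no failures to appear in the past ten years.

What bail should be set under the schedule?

Base amounts from the schedule: misdemeanor vandalism $2,650; perjury $25,500; commercial burglary $102,000.
Stacking rule: sum of all bases. $2,650 + $25,500 + $102,000 = $130,150.
Firearm was used or possessed during the offense (+5%): $130,150 × 1.05 = $136,657.50.
Offense occurred in a school zone (+10%): $136,657.50 × 1.1 = $150,323.25.
No failures to appear in the past ten years (−$24,750 flat): $150,323.25 − $24,750 = $125,573.25.
Rounded to the nearest dollar: $125,573.

$125,573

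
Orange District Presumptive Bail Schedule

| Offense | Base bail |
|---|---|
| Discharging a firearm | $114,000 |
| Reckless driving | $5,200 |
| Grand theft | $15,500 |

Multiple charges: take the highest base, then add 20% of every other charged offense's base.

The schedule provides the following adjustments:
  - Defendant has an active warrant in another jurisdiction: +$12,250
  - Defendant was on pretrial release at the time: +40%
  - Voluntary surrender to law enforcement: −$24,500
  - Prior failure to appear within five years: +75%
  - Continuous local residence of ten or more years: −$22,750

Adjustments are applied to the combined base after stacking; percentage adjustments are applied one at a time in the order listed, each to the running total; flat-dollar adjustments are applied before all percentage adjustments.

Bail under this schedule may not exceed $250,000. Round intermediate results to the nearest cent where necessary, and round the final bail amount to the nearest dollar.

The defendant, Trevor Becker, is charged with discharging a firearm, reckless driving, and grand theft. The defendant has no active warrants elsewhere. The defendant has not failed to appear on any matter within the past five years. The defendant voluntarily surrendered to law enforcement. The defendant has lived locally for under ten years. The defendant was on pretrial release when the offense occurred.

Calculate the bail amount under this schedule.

Base amounts from the schedule: discharging a firearm $114,000; reckless driving $5,200; grand theft $15,500.
Stacking rule: highest base plus 20% of each additional charge. Highest is discharging a firearm at $114,000. Additional: $5,200 × 20% = $1,040; $15,500 × 20% = $3,100. Combined base = $114,000 + $4,140 = $118,140.
Voluntary surrender to law enforcement (−$24,500 flat): $118,140 − $24,500 = $93,640.
Defendant was on pretrial release at the time (+40%): $93,640 × 1.4 = $131,096.
$131,096 is within the $250,000 maximum.

$131,096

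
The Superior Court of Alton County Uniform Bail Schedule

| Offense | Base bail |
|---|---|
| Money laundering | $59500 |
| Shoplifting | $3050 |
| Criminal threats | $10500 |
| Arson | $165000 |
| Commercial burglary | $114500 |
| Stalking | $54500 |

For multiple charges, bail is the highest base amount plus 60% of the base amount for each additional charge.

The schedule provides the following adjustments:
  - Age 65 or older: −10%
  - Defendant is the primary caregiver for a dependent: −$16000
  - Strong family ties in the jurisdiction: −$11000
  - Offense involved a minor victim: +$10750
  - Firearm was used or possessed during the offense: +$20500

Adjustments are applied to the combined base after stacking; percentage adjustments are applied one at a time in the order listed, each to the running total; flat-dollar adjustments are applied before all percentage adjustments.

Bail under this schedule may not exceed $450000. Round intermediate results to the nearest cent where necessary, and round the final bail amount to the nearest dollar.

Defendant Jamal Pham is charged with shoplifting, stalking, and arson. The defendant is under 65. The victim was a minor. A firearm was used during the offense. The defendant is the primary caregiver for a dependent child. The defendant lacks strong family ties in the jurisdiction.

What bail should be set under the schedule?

$214780

Base amounts from the schedule: shoplifting $3050; stalking $54500; arson $165000.
Stacking rule: highest base plus 60% of each additional charge. Highest is arson at $165000. Additional: $3050 × 60% = $1830; $54500 × 60% = $32700. Combined base = $165000 + $34530 = $199530.
Defendant is the primary caregiver for a dependent (−$16000 flat): $199530 − $16000 = $183530.
Offense involved a minor victim (+$10750 flat): $183530 + $10750 = $194280.
Firearm was used or possessed during the offense (+$20500 flat): $194280 + $20500 = $214780.
$214780 is within the $450000 maximum.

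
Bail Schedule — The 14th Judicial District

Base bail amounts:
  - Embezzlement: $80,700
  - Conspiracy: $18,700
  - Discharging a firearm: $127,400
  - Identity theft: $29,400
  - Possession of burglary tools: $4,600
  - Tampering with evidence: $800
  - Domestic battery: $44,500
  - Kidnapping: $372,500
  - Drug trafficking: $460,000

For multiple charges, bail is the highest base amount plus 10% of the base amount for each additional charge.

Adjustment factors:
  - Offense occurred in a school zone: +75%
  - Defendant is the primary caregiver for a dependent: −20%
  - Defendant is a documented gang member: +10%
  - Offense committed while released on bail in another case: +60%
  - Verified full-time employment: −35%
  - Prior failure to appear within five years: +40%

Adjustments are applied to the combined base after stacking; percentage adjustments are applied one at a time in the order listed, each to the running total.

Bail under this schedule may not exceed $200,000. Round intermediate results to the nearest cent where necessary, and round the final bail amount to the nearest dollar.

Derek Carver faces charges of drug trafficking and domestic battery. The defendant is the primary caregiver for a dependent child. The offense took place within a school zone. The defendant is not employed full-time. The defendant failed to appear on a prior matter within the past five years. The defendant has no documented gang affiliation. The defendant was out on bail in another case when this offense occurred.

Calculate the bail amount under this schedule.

Base amounts from the schedule: drug trafficking $460,000; domestic battery $44,500.
Stacking rule: highest base plus 10% of each additional charge. Highest is drug trafficking at $460,000. Additional: $44,500 × 10% = $4,450. Combined base = $460,000 + $4,450 = $464,450.
Offense occurred in a school zone (+75%): $464,450 × 1.75 = $812,787.50.
Defendant is the primary caregiver for a dependent (−20%): $812,787.50 × 0.8 = $650,230.
Offense committed while released on bail in another case (+60%): $650,230 × 1.6 = $1,040,368.
Prior failure to appear within five years (+40%): $1,040,368 × 1.4 = $1,456,515.20.
Result $1,456,515.20 exceeds the maximum of $200,000; bail is capped at $200,000.

$200,000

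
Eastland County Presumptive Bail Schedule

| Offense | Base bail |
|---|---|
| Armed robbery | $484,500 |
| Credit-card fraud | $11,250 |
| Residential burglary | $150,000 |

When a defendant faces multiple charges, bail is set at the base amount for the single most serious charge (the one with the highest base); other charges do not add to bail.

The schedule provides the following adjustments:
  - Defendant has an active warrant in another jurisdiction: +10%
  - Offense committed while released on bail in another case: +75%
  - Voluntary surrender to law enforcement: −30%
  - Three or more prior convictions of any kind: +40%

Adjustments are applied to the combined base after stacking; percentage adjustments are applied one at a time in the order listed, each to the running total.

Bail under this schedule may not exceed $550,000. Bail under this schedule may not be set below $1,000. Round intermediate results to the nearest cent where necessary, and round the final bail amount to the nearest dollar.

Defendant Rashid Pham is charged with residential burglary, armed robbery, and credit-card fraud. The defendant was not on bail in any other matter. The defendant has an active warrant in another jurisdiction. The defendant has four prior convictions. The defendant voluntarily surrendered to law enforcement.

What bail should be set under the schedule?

Base amounts from the schedule: residential burglary $150,000; armed robbery $484,500; credit-card fraud $11,250.
Stacking rule: use the highest base only. Highest is armed robbery at $484,500. Combined base = $484,500.
Defendant has an active warrant in another jurisdiction (+10%): $484,500 × 1.1 = $532,950.
Voluntary surrender to law enforcement (−30%): $532,950 × 0.7 = $373,065.
Three or more prior convictions of any kind (+40%): $373,065 × 1.4 = $522,291.
$522,291 is within the $550,000 maximum.
$522,291 is at or above the $1,000 minimum.

$522,291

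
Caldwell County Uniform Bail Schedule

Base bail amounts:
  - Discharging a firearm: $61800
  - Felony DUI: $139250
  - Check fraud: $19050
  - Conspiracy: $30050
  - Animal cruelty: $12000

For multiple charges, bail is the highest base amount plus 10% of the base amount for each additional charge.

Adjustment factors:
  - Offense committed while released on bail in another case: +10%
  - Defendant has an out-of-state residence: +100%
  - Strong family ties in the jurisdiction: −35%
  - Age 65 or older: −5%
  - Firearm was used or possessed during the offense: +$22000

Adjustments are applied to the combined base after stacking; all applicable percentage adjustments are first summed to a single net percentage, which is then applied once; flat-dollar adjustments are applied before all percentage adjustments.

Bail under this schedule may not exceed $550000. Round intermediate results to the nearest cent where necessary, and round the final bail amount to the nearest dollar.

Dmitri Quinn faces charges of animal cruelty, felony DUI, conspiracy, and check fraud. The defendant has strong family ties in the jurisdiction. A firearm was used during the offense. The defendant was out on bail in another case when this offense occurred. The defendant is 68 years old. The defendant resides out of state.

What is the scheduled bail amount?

Base amounts from the schedule: animal cruelty $12000; felony DUI $139250; conspiracy $30050; check fraud $19050.
Stacking rule: highest base plus 10% of each additional charge. Highest is felony DUI at $139250. Additional: $12000 × 10% = $1200; $30050 × 10% = $3005; $19050 × 10% = $1905. Combined base = $139250 + $6110 = $145360.
Firearm was used or possessed during the offense (+$22000 flat): $145360 + $22000 = $167360.
Net percentage adjustment: +10% +100% −35% −5% = +70%. $167360 × 1.7 = $284512.
$284512 is within the $550000 maximum.

$284512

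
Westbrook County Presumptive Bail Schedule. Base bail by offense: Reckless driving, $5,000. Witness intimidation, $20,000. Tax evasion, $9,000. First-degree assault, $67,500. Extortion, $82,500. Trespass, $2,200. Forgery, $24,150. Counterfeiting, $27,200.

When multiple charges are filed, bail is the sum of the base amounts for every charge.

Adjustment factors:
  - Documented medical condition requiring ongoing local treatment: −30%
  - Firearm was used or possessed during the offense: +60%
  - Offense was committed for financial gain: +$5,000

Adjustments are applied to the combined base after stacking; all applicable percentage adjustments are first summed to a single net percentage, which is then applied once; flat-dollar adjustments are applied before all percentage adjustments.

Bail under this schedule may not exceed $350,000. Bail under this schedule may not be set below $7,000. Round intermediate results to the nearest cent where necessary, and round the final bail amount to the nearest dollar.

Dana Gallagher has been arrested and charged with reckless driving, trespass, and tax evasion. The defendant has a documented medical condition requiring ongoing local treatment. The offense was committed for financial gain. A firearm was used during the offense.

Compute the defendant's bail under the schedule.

Base amounts from the schedule: reckless driving $5,000; trespass $2,200; tax evasion $9,000.
Stacking rule: sum of all bases. $5,000 + $2,200 + $9,000 = $16,200.
Offense was committed for financial gain (+$5,000 flat): $16,200 + $5,000 = $21,200.
Net percentage adjustment: −30% +60% = +30%. $21,200 × 1.3 = $27,560.
$27,560 is within the $350,000 maximum.
$27,560 is at or above the $7,000 minimum.

$27,560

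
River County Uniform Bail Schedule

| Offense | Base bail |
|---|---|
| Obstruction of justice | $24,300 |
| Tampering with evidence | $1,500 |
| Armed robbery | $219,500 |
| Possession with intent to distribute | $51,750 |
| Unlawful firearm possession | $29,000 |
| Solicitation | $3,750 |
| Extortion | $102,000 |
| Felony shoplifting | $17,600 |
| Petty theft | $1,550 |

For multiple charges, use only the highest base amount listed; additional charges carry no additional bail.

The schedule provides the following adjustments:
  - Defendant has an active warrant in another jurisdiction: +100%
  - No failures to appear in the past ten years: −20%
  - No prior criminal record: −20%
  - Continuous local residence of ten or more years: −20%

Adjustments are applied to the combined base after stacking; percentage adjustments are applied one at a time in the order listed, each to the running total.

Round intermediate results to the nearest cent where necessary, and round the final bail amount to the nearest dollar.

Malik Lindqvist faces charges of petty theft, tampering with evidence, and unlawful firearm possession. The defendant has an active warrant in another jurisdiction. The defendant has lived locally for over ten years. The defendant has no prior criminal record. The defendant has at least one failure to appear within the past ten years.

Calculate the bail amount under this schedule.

$37,120

Base amounts from the schedule: petty theft $1,550; tampering with evidence $1,500; unlawful firearm possession $29,000.
Stacking rule: use the highest base only. Highest is unlawful firearm possession at $29,000. Combined base = $29,000.
Defendant has an active warrant in another jurisdiction (+100%): $29,000 × 2 = $58,000.
No prior criminal record (−20%): $58,000 × 0.8 = $46,400.
Continuous local residence of ten or more years (−20%): $46,400 × 0.8 = $37,120.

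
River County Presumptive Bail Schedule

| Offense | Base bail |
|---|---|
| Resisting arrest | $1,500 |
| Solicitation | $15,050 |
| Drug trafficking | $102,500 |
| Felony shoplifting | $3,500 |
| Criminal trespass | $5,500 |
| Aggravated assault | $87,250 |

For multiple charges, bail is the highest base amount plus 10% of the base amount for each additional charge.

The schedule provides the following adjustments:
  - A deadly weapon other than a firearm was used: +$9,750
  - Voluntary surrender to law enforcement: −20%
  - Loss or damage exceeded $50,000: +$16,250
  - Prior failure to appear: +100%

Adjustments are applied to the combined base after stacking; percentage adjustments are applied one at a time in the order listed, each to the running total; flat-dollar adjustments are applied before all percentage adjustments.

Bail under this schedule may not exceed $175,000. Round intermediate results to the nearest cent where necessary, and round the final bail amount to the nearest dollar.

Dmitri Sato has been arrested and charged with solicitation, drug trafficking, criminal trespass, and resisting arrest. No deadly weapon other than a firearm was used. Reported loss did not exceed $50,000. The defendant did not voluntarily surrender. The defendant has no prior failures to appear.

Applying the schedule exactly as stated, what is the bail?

Base amounts from the schedule: solicitation $15,050; drug trafficking $102,500; criminal trespass $5,500; resisting arrest $1,500.
Stacking rule: highest base plus 10% of each additional charge. Highest is drug trafficking at $102,500. Additional: $15,050 × 10% = $1,505; $5,500 × 10% = $550; $1,500 × 10% = $150. Combined base = $102,500 + $2,205 = $104,705.
No adjustment factors apply to this defendant.
$104,705 is within the $175,000 maximum.

$104,705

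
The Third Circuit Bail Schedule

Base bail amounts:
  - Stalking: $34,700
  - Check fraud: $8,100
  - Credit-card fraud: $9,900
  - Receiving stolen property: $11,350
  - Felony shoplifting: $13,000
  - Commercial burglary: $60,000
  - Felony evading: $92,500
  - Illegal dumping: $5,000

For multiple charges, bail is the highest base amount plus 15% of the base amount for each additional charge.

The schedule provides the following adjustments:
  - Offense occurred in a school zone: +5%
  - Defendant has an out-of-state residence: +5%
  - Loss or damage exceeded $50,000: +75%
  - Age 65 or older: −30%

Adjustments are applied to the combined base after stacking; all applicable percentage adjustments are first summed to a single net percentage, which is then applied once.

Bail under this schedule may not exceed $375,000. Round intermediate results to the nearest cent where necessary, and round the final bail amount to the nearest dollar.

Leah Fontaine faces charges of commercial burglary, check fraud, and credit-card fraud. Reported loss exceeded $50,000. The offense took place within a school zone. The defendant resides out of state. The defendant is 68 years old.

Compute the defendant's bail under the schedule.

Base amounts from the schedule: commercial burglary $60,000; check fraud $8,100; credit-card fraud $9,900.
Stacking rule: highest base plus 15% of each additional charge. Highest is commercial burglary at $60,000. Additional: $8,100 × 15% = $1,215; $9,900 × 15% = $1,485. Combined base = $60,000 + $2,700 = $62,700.
Net percentage adjustment: +5% +5% +75% −30% = +55%. $62,700 × 1.55 = $97,185.
$97,185 is within the $375,000 maximum.

$97,185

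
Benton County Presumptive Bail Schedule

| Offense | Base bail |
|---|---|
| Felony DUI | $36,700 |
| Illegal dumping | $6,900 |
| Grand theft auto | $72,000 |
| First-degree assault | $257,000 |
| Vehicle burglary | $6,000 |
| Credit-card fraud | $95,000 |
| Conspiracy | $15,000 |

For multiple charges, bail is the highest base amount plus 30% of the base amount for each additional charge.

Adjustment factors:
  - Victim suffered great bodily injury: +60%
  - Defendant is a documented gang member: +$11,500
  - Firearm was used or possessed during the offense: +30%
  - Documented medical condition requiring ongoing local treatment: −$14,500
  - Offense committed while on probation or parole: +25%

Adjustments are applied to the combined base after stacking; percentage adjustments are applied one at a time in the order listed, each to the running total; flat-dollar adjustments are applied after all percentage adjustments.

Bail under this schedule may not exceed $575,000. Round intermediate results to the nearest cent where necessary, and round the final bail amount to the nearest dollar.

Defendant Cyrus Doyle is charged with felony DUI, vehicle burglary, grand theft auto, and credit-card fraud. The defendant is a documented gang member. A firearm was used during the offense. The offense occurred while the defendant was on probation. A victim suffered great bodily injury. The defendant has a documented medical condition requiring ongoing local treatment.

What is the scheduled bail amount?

Base amounts from the schedule: felony DUI $36,700; vehicle burglary $6,000; grand theft auto $72,000; credit-card fraud $95,000.
Stacking rule: highest base plus 30% of each additional charge. Highest is credit-card fraud at $95,000. Additional: $36,700 × 30% = $11,010; $6,000 × 30% = $1,800; $72,000 × 30% = $21,600. Combined base = $95,000 + $34,410 = $129,410.
Victim suffered great bodily injury (+60%): $129,410 × 1.6 = $207,056.
Firearm was used or possessed during the offense (+30%): $207,056 × 1.3 = $269,172.80.
Offense committed while on probation or parole (+25%): $269,172.80 × 1.25 = $336,466.
Defendant is a documented gang member (+$11,500 flat): $336,466 + $11,500 = $347,966.
Documented medical condition requiring ongoing local treatment (−$14,500 flat): $347,966 − $14,500 = $333,466.
$333,466 is within the $575,000 maximum.

$333,466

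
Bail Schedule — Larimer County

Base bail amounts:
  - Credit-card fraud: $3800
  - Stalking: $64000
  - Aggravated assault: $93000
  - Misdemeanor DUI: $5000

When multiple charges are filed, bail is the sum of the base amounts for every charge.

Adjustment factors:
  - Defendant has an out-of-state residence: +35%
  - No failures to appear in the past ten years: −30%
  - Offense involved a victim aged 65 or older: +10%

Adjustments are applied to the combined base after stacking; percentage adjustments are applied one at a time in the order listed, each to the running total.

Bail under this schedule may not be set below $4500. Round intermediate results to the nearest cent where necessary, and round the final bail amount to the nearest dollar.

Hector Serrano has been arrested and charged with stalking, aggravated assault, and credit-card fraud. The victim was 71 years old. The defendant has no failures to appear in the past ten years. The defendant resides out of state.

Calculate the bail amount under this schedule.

$167152

Base amounts from the schedule: stalking $64000; aggravated assault $93000; credit-card fraud $3800.
Stacking rule: sum of all bases. $64000 + $93000 + $3800 = $160800.
Defendant has an out-of-state residence (+35%): $160800 × 1.35 = $217080.
No failures to appear in the past ten years (−30%): $217080 × 0.7 = $151956.
Offense involved a victim aged 65 or older (+10%): $151956 × 1.1 = $167151.60.
$167151.60 is at or above the $4500 minimum.
Rounded to the nearest dollar: $167152.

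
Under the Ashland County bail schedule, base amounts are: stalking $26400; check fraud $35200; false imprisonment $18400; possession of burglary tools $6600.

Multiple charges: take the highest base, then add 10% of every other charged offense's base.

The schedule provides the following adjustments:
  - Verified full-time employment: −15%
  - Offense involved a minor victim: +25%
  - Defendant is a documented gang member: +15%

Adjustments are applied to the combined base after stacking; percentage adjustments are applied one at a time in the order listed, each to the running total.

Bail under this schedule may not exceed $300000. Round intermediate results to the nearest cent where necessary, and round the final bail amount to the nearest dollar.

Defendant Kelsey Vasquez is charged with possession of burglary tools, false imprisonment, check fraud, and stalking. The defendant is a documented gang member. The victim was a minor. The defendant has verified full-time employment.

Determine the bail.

Base amounts from the schedule: possession of burglary tools $6600; false imprisonment $18400; check fraud $35200; stalking $26400.
Stacking rule: highest base plus 10% of each additional charge. Highest is check fraud at $35200. Additional: $6600 × 10% = $660; $18400 × 10% = $1840; $26400 × 10% = $2640. Combined base = $35200 + $5140 = $40340.
Verified full-time employment (−15%): $40340 × 0.85 = $34289.
Offense involved a minor victim (+25%): $34289 × 1.25 = $42861.25.
Defendant is a documented gang member (+15%): $42861.25 × 1.15 = $49290.44.
$49290.44 is within the $300000 maximum.
Rounded to the nearest dollar: $49290.

$49290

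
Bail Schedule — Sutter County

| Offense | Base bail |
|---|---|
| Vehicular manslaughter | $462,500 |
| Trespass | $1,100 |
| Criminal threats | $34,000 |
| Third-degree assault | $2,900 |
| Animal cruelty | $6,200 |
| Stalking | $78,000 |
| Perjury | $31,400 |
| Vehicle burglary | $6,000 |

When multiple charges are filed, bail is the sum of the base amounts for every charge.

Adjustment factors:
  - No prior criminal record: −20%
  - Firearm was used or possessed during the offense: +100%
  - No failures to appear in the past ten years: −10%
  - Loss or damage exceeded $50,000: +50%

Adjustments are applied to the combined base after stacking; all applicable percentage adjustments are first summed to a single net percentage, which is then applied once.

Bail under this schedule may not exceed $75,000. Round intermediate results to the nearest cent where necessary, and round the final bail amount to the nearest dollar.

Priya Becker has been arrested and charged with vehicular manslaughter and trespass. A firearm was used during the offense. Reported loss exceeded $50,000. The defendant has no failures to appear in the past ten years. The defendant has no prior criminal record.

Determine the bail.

$75,000

Base amounts from the schedule: vehicular manslaughter $462,500; trespass $1,100.
Stacking rule: sum of all bases. $462,500 + $1,100 = $463,600.
Net percentage adjustment: −20% +100% −10% +50% = +120%. $463,600 × 2.2 = $1,019,920.
Result $1,019,920 exceeds the maximum of $75,000; bail is capped at $75,000.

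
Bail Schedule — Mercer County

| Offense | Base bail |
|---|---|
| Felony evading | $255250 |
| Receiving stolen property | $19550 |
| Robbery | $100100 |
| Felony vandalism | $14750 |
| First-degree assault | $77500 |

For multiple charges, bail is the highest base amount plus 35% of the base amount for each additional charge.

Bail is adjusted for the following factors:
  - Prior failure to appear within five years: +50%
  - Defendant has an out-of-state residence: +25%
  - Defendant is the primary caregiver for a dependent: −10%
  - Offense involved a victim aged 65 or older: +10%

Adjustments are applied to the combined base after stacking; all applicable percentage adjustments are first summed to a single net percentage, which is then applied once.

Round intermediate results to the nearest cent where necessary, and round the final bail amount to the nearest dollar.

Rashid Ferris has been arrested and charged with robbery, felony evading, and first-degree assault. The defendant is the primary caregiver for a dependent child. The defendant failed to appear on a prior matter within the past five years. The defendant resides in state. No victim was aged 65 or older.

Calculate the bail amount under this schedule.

Base amounts from the schedule: robbery $100100; felony evading $255250; first-degree assault $77500.
Stacking rule: highest base plus 35% of each additional charge. Highest is felony evading at $255250. Additional: $100100 × 35% = $35035; $77500 × 35% = $27125. Combined base = $255250 + $62160 = $317410.
Net percentage adjustment: +50% −10% = +40%. $317410 × 1.4 = $444374.

$444374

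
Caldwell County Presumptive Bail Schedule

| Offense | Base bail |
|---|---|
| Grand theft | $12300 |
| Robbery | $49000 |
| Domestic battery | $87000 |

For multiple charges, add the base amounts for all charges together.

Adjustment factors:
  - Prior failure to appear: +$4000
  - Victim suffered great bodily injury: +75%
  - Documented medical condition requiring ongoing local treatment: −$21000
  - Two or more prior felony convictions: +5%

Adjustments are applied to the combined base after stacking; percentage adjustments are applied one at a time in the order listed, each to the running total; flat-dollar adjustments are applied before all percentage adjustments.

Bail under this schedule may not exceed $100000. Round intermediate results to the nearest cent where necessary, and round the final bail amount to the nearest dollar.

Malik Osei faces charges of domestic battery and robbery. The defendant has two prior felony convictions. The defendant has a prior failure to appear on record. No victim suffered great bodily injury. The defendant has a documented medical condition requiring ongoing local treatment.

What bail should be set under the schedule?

Base amounts from the schedule: domestic battery $87000; robbery $49000.
Stacking rule: sum of all bases. $87000 + $49000 = $136000.
Prior failure to appear (+$4000 flat): $136000 + $4000 = $140000.
Documented medical condition requiring ongoing local treatment (−$21000 flat): $140000 − $21000 = $119000.
Two or more prior felony convictions (+5%): $119000 × 1.05 = $124950.
Result $124950 exceeds the maximum of $100000; bail is capped at $100000.

$100000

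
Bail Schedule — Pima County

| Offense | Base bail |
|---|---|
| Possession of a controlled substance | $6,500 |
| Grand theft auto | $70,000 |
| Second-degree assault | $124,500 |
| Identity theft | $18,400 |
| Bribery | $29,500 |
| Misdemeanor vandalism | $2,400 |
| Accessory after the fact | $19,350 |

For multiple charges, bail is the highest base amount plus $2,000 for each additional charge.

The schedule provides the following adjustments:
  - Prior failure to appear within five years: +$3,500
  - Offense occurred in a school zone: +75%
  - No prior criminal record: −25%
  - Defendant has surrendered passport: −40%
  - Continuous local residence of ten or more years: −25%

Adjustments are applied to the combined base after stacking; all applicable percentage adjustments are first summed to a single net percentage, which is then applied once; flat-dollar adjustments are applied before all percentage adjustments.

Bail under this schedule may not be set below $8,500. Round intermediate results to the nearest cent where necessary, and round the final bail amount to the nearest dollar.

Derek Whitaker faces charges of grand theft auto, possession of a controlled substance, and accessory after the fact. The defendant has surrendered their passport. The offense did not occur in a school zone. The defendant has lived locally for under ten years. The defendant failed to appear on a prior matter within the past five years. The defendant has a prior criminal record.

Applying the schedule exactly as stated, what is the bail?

Base amounts from the schedule: grand theft auto $70,000; possession of a controlled substance $6,500; accessory after the fact $19,350.
Stacking rule: highest base plus $2,000 per additional charge. Highest is grand theft auto at $70,000; 2 additional charges → +$4,000. Combined base = $74,000.
Prior failure to appear within five years (+$3,500 flat): $74,000 + $3,500 = $77,500.
Defendant has surrendered passport (−40%): $77,500 × 0.6 = $46,500.
$46,500 is at or above the $8,500 minimum.

$46,500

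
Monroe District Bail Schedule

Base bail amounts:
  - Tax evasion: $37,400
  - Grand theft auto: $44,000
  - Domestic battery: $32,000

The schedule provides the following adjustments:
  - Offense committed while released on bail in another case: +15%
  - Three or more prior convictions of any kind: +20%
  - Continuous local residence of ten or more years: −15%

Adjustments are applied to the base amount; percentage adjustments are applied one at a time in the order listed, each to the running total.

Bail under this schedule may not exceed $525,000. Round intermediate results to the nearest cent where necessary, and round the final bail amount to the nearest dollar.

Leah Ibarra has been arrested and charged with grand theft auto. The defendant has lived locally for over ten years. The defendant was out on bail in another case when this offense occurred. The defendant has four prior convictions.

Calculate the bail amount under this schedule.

$51,612

Base amounts from the schedule: grand theft auto $44,000.
Single charge. Combined base = $44,000.
Offense committed while released on bail in another case (+15%): $44,000 × 1.15 = $50,600.
Three or more prior convictions of any kind (+20%): $50,600 × 1.2 = $60,720.
Continuous local residence of ten or more years (−15%): $60,720 × 0.85 = $51,612.
$51,612 is within the $525,000 maximum.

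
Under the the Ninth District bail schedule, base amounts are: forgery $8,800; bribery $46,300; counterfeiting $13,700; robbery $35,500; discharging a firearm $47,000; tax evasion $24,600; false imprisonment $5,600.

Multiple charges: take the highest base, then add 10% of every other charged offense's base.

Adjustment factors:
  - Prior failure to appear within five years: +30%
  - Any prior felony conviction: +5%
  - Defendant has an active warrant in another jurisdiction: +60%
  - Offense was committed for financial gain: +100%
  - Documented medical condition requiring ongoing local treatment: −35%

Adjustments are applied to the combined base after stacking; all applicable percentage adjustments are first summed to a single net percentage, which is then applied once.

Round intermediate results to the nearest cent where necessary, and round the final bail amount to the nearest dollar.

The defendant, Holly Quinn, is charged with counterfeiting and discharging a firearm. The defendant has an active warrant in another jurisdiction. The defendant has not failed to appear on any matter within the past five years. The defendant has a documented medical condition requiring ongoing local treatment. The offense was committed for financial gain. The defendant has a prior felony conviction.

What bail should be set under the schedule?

$111,251

Base amounts from the schedule: counterfeiting $13,700; discharging a firearm $47,000.
Stacking rule: highest base plus 10% of each additional charge. Highest is discharging a firearm at $47,000. Additional: $13,700 × 10% = $1,370. Combined base = $47,000 + $1,370 = $48,370.
Net percentage adjustment: +5% +60% +100% −35% = +130%. $48,370 × 2.3 = $111,251.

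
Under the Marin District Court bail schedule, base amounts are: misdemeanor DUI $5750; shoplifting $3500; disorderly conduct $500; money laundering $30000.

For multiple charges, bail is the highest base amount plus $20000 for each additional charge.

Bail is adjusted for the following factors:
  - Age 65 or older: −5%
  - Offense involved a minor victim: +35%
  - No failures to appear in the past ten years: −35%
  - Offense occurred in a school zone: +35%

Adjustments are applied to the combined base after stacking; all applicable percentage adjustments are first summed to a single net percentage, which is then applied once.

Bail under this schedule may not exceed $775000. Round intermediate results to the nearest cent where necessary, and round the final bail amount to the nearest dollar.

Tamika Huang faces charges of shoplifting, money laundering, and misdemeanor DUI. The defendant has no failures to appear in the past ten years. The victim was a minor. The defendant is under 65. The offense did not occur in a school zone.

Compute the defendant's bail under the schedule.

Base amounts from the schedule: shoplifting $3500; money laundering $30000; misdemeanor DUI $5750.
Stacking rule: highest base plus $20000 per additional charge. Highest is money laundering at $30000; 2 additional charges → +$40000. Combined base = $70000.
Net percentage adjustment: +35% −35% = +0%. $70000 × 1 = $70000.
$70000 is within the $775000 maximum.

$70000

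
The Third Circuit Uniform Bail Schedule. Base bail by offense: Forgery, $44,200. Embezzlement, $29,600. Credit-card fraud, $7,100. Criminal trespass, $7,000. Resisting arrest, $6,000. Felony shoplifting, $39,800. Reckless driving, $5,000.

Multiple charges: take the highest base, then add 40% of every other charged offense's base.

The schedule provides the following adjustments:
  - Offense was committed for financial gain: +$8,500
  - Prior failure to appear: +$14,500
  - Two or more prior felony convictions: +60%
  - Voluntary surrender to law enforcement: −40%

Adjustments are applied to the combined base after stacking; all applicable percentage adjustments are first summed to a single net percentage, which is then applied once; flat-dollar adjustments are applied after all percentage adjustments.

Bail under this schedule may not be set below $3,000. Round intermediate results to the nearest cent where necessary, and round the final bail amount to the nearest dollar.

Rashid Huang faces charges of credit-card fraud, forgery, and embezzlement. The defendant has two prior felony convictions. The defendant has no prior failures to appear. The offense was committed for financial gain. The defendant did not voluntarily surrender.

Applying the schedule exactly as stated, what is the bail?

Base amounts from the schedule: credit-card fraud $7,100; forgery $44,200; embezzlement $29,600.
Stacking rule: highest base plus 40% of each additional charge. Highest is forgery at $44,200. Additional: $7,100 × 40% = $2,840; $29,600 × 40% = $11,840. Combined base = $44,200 + $14,680 = $58,880.
Two or more prior felony convictions (+60%): $58,880 × 1.6 = $94,208.
Offense was committed for financial gain (+$8,500 flat): $94,208 + $8,500 = $102,708.
$102,708 is at or above the $3,000 minimum.

$102,708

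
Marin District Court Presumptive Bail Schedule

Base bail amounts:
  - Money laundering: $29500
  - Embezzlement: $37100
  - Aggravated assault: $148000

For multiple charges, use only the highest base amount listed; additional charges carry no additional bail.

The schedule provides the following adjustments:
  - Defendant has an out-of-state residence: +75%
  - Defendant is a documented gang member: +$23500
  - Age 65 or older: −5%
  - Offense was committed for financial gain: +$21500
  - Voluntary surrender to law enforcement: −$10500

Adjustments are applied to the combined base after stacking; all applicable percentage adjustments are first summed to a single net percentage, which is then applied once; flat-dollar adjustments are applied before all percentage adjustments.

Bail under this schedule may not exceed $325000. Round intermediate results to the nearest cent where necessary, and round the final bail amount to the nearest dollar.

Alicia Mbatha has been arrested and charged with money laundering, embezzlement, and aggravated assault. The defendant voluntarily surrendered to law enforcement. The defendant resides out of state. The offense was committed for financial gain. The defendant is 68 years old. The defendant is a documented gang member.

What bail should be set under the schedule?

Base amounts from the schedule: money laundering $29500; embezzlement $37100; aggravated assault $148000.
Stacking rule: use the highest base only. Highest is aggravated assault at $148000. Combined base = $148000.
Defendant is a documented gang member (+$23500 flat): $148000 + $23500 = $171500.
Offense was committed for financial gain (+$21500 flat): $171500 + $21500 = $193000.
Voluntary surrender to law enforcement (−$10500 flat): $193000 − $10500 = $182500.
Net percentage adjustment: +75% −5% = +70%. $182500 × 1.7 = $310250.
$310250 is within the $325000 maximum.

$310250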